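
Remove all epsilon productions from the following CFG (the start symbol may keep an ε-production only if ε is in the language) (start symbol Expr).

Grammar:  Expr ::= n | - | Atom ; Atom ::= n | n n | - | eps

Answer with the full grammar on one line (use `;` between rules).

Expr ::= n | - | Atom | ε; Atom ::= n | n n | -

Nullable set = {Atom, Expr}.
ε ∈ L(G) since Expr is nullable, so keep Expr → ε.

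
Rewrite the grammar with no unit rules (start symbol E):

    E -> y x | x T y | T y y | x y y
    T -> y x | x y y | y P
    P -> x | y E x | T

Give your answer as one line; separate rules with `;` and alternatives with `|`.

Unit pairs: P ⇒* {T}.
For each unit pair (A, B), copy every non-unit production of B to A, then drop all unit productions.

E -> y x | x T y | T y y | x y y; T -> y x | x y y | y P; P -> x | y E x | y x | x y y | y P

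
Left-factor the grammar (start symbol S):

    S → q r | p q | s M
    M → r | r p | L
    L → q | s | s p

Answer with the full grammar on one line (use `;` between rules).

M has alternatives sharing prefix 'r': factor to M → r M' with M' → ε | p.
L has alternatives sharing prefix 's': factor to L → s L' with L' → ε | p.

S → q r | p q | s M; M → L | r M'; L → q | s L'; M' → eps | p; L' → eps | p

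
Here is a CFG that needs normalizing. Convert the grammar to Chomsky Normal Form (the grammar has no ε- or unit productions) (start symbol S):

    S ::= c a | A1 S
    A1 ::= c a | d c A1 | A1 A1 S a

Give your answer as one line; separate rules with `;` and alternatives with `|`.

Introduce a nonterminal for each terminal appearing in a rule of length ≥ 2: X1 → c, X2 → a, X3 → d.
Binarize each right-hand side of length ≥ 3 by chaining fresh nonterminals (Y1, Y2, …): affected rules were A1 → X3 X1 A1; A1 → A1 A1 S X2.

S ::= X1 X2 | A1 S; A1 ::= X1 X2 | X3 Y1 | A1 Y2; X1 ::= c; X2 ::= a; X3 ::= d; Y1 ::= X1 A1; Y2 ::= A1 Y3; Y3 ::= S X2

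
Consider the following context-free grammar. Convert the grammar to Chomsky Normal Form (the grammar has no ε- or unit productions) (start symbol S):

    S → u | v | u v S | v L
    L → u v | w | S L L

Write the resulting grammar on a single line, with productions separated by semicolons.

Introduce a nonterminal for each terminal appearing in a rule of length ≥ 2: X1 → u, X2 → v.
Binarize each right-hand side of length ≥ 3 by chaining fresh nonterminals (Y1, Y2, …): affected rules were S → X1 X2 S; L → S L L.

S → u | v | X1 Y1 | X2 L; L → X1 X2 | w | S Y2; X1 → u; X2 → v; Y1 → X2 S; Y2 → L L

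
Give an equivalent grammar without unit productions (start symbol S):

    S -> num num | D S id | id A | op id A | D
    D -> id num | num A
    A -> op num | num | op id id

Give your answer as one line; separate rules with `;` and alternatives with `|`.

Unit pairs: S ⇒* {D}.
Replace each nonterminal's rules with the union of the non-unit rules of every nonterminal it unit-derives.

S -> id num | num A | num num | D S id | id A | op id A; D -> id num | num A; A -> op num | num | op id id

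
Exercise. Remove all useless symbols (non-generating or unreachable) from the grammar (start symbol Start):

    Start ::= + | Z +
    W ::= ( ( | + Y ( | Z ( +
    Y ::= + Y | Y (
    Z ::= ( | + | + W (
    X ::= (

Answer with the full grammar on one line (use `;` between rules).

Generating nonterminals: {Start, W, X, Z}.
Reachable from Start after that: {Start, W, Z}.
Removed useless symbols: {X, Y} and every production mentioning them.

Start ::= + | Z +; W ::= ( ( | Z ( +; Z ::= ( | + | + W (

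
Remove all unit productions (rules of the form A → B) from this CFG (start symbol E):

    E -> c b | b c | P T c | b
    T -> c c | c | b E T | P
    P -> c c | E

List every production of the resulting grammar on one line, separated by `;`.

E -> c b | b c | P T c | b; T -> c b | b c | P T c | b | c c | c | b E T; P -> c b | b c | P T c | b | c c

Unit pairs: P ⇒* {E}; T ⇒* {E, P}.
For each unit pair (A, B), copy every non-unit production of B to A, then drop all unit productions.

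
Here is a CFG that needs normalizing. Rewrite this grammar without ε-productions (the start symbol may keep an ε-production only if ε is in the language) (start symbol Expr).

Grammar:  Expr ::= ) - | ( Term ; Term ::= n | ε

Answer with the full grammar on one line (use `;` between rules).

Expr ::= ) - | ( Term | (; Term ::= n

Nullable set = {Term}.
ε ∉ L(G), so no ε-production is kept.
Expand every rule over subsets of its nullable positions: Expr → ( Term gives ( Term | (.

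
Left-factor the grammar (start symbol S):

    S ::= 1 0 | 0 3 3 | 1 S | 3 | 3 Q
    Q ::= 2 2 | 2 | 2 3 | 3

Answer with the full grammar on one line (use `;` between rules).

S has alternatives sharing prefix '1': factor to S → 1 S' with S' → 0 | S.
S has alternatives sharing prefix '3': factor to S → 3 S'' with S'' → ε | Q.
Q has alternatives sharing prefix '2': factor to Q → 2 Q' with Q' → 2 | ε | 3.

S ::= 0 3 3 | 1 S' | 3 S''; Q ::= 3 | 2 Q'; S' ::= 0 | S; S'' ::= ε | Q; Q' ::= 2 | ε | 3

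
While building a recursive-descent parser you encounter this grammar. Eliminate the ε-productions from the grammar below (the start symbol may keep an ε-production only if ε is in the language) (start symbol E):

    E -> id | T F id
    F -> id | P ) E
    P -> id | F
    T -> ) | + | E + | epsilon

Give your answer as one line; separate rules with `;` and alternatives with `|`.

The nullable symbols are {T}.
ε ∉ L(G), so no ε-production is kept.
Add the nullable-subset variants: E → T F id gives T F id | F id.

E -> id | T F id | F id; F -> id | P ) E; P -> id | F; T -> ) | + | E +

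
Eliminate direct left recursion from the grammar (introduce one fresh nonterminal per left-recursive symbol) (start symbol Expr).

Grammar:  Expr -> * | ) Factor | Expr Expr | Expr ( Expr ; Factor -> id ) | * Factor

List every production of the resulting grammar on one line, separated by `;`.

Expr -> * Expr1 | ) Factor Expr1; Factor -> id ) | * Factor; Expr1 -> Expr Expr1 | ( Expr Expr1 | eps

Expr is directly left-recursive.
For Expr: α = {Expr, ( Expr}, β = {*, ) Factor}. Rewrite as Expr → β Expr1 and Expr1 → α Expr1 | ε.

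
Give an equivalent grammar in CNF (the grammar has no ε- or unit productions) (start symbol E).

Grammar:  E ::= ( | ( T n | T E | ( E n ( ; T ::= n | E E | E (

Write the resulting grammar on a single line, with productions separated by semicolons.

E ::= ( | X1 Y1 | T E | X1 Y2; T ::= n | E E | E X1; X1 ::= (; X2 ::= n; Y1 ::= T X2; Y2 ::= E Y3; Y3 ::= X2 X1

Introduce a nonterminal for each terminal appearing in a rule of length ≥ 2: X1 → (, X2 → n.
Binarize each right-hand side of length ≥ 3 by chaining fresh nonterminals (Y1, Y2, …): affected rules were E → X1 T X2; E → X1 E X2 X1.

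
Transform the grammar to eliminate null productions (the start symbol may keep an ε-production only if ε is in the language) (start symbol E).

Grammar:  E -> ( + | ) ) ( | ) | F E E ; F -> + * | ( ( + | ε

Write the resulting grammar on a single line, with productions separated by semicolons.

E -> ( + | ) ) ( | ) | F E E | E E; F -> + * | ( ( +

Nullable set = {F}.
ε ∉ L(G), so no ε-production is kept.
Expand every rule over subsets of its nullable positions: E → F E E gives F E E | E E.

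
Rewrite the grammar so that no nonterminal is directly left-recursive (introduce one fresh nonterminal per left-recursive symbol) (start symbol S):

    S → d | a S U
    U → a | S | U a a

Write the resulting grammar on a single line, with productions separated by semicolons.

Directly left-recursive nonterminal: U.
For U: α = {a a}, β = {a, S}. Rewrite as U → β U' and U' → α U' | ε.

S → d | a S U; U → a U' | S U'; U' → a a U' | ε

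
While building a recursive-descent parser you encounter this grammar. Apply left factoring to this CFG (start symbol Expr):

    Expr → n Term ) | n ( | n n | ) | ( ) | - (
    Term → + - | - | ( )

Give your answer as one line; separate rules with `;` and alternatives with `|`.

Expr → ) | ( ) | - ( | n Expr1; Term → + - | - | ( ); Expr1 → Term ) | ( | n

Expr has alternatives sharing prefix 'n': factor to Expr → n Expr1 with Expr1 → Term ) | ( | n.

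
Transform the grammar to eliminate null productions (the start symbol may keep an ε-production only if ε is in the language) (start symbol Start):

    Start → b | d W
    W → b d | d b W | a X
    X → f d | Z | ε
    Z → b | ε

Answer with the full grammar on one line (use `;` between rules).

Nullable set = {X, Z}.
ε ∉ L(G), so no ε-production is kept.
Expand every rule over subsets of its nullable positions: W → a X gives a X | a.

Start → b | d W; W → b d | d b W | a X | a; X → f d | Z; Z → b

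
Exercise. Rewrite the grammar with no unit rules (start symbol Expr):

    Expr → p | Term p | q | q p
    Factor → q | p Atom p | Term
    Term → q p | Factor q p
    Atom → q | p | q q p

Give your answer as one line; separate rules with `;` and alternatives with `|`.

Expr → p | Term p | q | q p; Factor → q p | Factor q p | q | p Atom p; Term → q p | Factor q p; Atom → q | p | q q p

Unit pairs: Factor ⇒* {Term}.
Replace each nonterminal's rules with the union of the non-unit rules of every nonterminal it unit-derives.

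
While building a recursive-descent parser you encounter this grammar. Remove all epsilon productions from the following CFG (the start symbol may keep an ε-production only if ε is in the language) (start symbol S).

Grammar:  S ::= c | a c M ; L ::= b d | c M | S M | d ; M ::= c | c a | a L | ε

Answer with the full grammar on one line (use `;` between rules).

S ::= c | a c M | a c; L ::= b d | c M | c | S M | S | d; M ::= c | c a | a L

Nullable set = {M}.
ε ∉ L(G), so no ε-production is kept.
For each production, add variants omitting each subset of nullable occurrences: S → a c M gives a c M | a c. L → c M gives c M | c. L → S M gives S M | S.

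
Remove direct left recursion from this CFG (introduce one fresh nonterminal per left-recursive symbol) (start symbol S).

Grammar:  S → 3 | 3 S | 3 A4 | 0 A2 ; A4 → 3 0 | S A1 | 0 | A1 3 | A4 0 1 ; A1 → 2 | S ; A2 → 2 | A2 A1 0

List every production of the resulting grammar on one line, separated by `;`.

Left recursion appears on A4, A2.
For A4: α = {0 1}, β = {3 0, S A1, 0, A1 3}. Rewrite as A4 → β A4' and A4' → α A4' | ε.
For A2: α = {A1 0}, β = {2}. Rewrite as A2 → β A2' and A2' → α A2' | ε.

S → 3 | 3 S | 3 A4 | 0 A2; A4 → 3 0 A4' | S A1 A4' | 0 A4' | A1 3 A4'; A1 → 2 | S; A2 → 2 A2'; A4' → 0 1 A4' | ε; A2' → A1 0 A2' | ε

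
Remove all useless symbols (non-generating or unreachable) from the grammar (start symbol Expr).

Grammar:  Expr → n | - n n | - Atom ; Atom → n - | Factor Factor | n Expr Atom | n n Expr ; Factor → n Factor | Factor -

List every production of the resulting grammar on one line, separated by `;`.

Expr → n | - n n | - Atom; Atom → n - | n Expr Atom | n n Expr

Generating nonterminals: {Atom, Expr}.
Reachable from Expr after that: {Atom, Expr}.
Removed useless symbols: {Factor} and every production mentioning them.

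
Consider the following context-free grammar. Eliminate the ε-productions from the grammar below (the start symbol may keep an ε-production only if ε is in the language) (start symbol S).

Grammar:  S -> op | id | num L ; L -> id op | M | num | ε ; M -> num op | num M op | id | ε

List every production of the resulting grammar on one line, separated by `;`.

S -> op | id | num L | num; L -> id op | M | num; M -> num op | num M op | id

Nullable set = {L, M}.
ε ∉ L(G), so no ε-production is kept.
Add the nullable-subset variants: S → num L gives num L | num.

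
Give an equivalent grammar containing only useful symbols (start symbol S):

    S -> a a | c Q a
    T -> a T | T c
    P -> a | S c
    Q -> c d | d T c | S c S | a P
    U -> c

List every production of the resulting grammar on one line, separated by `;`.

S -> a a | c Q a; P -> a | S c; Q -> c d | S c S | a P

Generating nonterminals: {P, Q, S, U}.
Reachable from S after that: {P, Q, S}.
Removed useless symbols: {T, U} and every production mentioning them.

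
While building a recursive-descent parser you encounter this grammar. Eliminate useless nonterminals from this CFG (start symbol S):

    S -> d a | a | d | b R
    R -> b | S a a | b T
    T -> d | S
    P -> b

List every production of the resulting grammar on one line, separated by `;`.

Generating nonterminals: {P, R, S, T}.
Reachable from S after that: {R, S, T}.
Removed useless symbols: {P} and every production mentioning them.

S -> d a | a | d | b R; R -> b | S a a | b T; T -> d | S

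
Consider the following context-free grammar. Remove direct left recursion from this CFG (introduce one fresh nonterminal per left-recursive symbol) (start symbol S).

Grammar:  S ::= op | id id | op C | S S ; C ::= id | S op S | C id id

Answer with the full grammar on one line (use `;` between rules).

Left recursion appears on S, C.
For S: α = {S}, β = {op, id id, op C}. Rewrite as S → β S' and S' → α S' | ε.
For C: α = {id id}, β = {id, S op S}. Rewrite as C → β C' and C' → α C' | ε.

S ::= op S' | id id S' | op C S'; C ::= id C' | S op S C'; S' ::= S S' | ε; C' ::= id id C' | ε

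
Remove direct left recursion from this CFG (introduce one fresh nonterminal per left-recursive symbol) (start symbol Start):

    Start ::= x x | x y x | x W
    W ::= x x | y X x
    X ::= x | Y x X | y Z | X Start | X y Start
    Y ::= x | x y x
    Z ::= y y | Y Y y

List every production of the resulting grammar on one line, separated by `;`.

Left recursion appears on X.
For X: α = {Start, y Start}, β = {x, Y x X, y Z}. Rewrite as X → β X1 and X1 → α X1 | ε.

Start ::= x x | x y x | x W; W ::= x x | y X x; X ::= x X1 | Y x X X1 | y Z X1; Y ::= x | x y x; Z ::= y y | Y Y y; X1 ::= Start X1 | y Start X1 | ε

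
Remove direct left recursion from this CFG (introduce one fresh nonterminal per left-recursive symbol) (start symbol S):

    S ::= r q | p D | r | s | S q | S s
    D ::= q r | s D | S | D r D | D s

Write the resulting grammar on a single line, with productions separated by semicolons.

S, D are directly left-recursive.
For S: α = {q, s}, β = {r q, p D, r, s}. Rewrite as S → β S' and S' → α S' | ε.
For D: α = {r D, s}, β = {q r, s D, S}. Rewrite as D → β D' and D' → α D' | ε.

S ::= r q S' | p D S' | r S' | s S'; D ::= q r D' | s D D' | S D'; S' ::= q S' | s S' | eps; D' ::= r D D' | s D' | eps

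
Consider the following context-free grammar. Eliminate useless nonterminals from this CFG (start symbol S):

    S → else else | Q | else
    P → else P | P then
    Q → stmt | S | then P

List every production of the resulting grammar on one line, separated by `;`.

Generating nonterminals: {Q, S}.
Reachable from S after that: {Q, S}.
Removed useless symbols: {P} and every production mentioning them.

S → else else | Q | else; Q → stmt | S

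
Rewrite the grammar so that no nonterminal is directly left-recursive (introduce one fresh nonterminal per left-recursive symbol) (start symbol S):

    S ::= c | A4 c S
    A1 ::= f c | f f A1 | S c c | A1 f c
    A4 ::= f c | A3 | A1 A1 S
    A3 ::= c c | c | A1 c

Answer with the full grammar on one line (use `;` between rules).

Directly left-recursive nonterminal: A1.
For A1: α = {f c}, β = {f c, f f A1, S c c}. Rewrite as A1 → β A1' and A1' → α A1' | ε.

S ::= c | A4 c S; A1 ::= f c A1' | f f A1 A1' | S c c A1'; A4 ::= f c | A3 | A1 A1 S; A3 ::= c c | c | A1 c; A1' ::= f c A1' | ε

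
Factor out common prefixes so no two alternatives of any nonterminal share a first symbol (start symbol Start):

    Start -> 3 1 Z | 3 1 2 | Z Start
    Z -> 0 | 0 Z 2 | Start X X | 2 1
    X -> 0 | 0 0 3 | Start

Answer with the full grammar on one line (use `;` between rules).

Start -> Z Start | 3 1 Start1; Z -> Start X X | 2 1 | 0 Z1; X -> Start | 0 X1; Start1 -> Z | 2; Z1 -> ε | Z 2; X1 -> ε | 0 3

Start has alternatives sharing prefix '3 1': factor to Start → 3 1 Start1 with Start1 → Z | 2.
Z has alternatives sharing prefix '0': factor to Z → 0 Z1 with Z1 → ε | Z 2.
X has alternatives sharing prefix '0': factor to X → 0 X1 with X1 → ε | 0 3.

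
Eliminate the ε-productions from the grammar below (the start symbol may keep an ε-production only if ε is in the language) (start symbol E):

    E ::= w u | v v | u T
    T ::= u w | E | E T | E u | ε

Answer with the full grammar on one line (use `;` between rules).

Nullable nonterminals: {T}.
ε ∉ L(G), so no ε-production is kept.
Expand every rule over subsets of its nullable positions: E → u T gives u T | u.

E ::= w u | v v | u T | u; T ::= u w | E | E T | E u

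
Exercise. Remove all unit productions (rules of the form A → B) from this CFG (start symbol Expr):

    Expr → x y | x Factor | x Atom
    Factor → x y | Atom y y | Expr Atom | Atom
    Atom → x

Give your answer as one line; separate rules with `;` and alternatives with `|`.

Expr → x y | x Factor | x Atom; Factor → x | x y | Atom y y | Expr Atom; Atom → x

Unit pairs: Factor ⇒* {Atom}.
For each unit pair (A, B), copy every non-unit production of B to A, then drop all unit productions.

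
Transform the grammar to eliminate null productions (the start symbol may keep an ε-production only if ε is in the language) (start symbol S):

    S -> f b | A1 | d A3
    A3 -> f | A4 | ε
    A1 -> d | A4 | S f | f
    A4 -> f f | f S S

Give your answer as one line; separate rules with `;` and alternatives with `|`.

Nullable nonterminals: {A3}.
ε ∉ L(G), so no ε-production is kept.
Add the nullable-subset variants: S → d A3 gives d A3 | d.

S -> f b | A1 | d A3 | d; A3 -> f | A4; A1 -> d | A4 | S f | f; A4 -> f f | f S S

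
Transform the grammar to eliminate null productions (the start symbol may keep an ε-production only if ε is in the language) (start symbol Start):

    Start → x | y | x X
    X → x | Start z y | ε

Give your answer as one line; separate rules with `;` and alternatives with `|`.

Start → x | y | x X; X → x | Start z y

Nullable set = {X}.
ε ∉ L(G), so no ε-production is kept.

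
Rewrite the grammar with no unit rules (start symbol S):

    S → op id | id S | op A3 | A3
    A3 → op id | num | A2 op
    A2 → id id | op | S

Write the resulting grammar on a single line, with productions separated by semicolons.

Unit pairs: A2 ⇒* {A3, S}; S ⇒* {A3}.
For every A with A ⇒* B via unit rules, add B's non-unit alternatives to A; then delete every rule of the form X → Y.

S → op id | id S | op A3 | num | A2 op; A3 → op id | num | A2 op; A2 → id id | op | op id | id S | op A3 | num | A2 op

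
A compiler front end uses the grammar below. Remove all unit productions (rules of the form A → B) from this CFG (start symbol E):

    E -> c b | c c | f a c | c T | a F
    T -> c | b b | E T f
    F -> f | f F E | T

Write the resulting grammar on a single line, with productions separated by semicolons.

E -> c b | c c | f a c | c T | a F; T -> c | b b | E T f; F -> f | f F E | c | b b | E T f

Unit pairs: F ⇒* {T}.
For every A with A ⇒* B via unit rules, add B's non-unit alternatives to A; then delete every rule of the form X → Y.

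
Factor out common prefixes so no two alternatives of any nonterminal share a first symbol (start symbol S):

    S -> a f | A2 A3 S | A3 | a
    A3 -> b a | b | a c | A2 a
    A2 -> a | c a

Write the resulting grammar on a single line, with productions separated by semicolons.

S -> A2 A3 S | A3 | a S'; A3 -> a c | A2 a | b A3'; A2 -> a | c a; S' -> f | ε; A3' -> a | ε

S has alternatives sharing prefix 'a': factor to S → a S' with S' → f | ε.
A3 has alternatives sharing prefix 'b': factor to A3 → b A3' with A3' → a | ε.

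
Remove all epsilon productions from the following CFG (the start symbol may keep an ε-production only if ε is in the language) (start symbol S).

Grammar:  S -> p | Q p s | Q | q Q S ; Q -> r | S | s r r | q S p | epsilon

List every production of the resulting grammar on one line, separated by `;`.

S -> p | Q p s | p s | Q | q Q S | q Q | q S | q | epsilon; Q -> r | S | s r r | q S p | q p

The nullable symbols are {Q, S}.
ε ∈ L(G) since S is nullable, so keep S → ε.
Expand every rule over subsets of its nullable positions: S → Q p s gives Q p s | p s. S → q Q S gives q Q S | q Q | q S | q. Q → q S p gives q S p | q p.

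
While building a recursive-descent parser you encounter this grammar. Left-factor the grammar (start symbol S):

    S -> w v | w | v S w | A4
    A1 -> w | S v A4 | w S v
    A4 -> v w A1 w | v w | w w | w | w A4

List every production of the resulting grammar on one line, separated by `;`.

S -> v S w | A4 | w S'; A1 -> S v A4 | w A1'; A4 -> w A4' | v w A4''; S' -> v | ε; A1' -> ε | S v; A4' -> w | ε | A4; A4'' -> A1 w | ε

S has alternatives sharing prefix 'w': factor to S → w S' with S' → v | ε.
A1 has alternatives sharing prefix 'w': factor to A1 → w A1' with A1' → ε | S v.
A4 has alternatives sharing prefix 'w': factor to A4 → w A4' with A4' → w | ε | A4.
A4 has alternatives sharing prefix 'v w': factor to A4 → v w A4'' with A4'' → A1 w | ε.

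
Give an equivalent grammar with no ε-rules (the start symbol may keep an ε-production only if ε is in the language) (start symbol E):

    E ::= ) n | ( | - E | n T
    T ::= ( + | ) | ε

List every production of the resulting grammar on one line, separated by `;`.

Nullable set = {T}.
ε ∉ L(G), so no ε-production is kept.
Add the nullable-subset variants: E → n T gives n T | n.

E ::= ) n | ( | - E | n T | n; T ::= ( + | )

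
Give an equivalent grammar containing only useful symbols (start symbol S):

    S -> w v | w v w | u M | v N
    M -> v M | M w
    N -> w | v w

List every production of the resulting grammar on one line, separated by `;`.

S -> w v | w v w | v N; N -> w | v w

Generating nonterminals: {N, S}.
Reachable from S after that: {N, S}.
Removed useless symbols: {M} and every production mentioning them.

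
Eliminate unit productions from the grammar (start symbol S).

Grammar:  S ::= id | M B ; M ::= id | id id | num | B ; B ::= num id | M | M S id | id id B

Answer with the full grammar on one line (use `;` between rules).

S ::= id | M B; M ::= num id | M S id | id id B | id | id id | num; B ::= num id | M S id | id id B | id | id id | num

Unit pairs: B ⇒* {M}; M ⇒* {B}.
Replace each nonterminal's rules with the union of the non-unit rules of every nonterminal it unit-derives.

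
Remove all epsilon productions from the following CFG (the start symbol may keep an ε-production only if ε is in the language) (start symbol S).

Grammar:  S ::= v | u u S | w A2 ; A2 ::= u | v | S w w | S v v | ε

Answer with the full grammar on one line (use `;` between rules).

Nullable nonterminals: {A2}.
ε ∉ L(G), so no ε-production is kept.
Expand every rule over subsets of its nullable positions: S → w A2 gives w A2 | w.

S ::= v | u u S | w A2 | w; A2 ::= u | v | S w w | S v v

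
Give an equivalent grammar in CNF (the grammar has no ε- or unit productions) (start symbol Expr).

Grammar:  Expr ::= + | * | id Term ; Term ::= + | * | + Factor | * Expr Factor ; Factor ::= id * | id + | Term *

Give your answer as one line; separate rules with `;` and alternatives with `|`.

Expr ::= + | * | X1 Term; Term ::= + | * | X2 Factor | X3 Y1; Factor ::= X1 X3 | X1 X2 | Term X3; X1 ::= id; X2 ::= +; X3 ::= *; Y1 ::= Expr Factor

Introduce a nonterminal for each terminal appearing in a rule of length ≥ 2: X1 → id, X2 → +, X3 → *.
Binarize each right-hand side of length ≥ 3 by chaining fresh nonterminals (Y1, Y2, …): affected rules were Term → X3 Expr Factor.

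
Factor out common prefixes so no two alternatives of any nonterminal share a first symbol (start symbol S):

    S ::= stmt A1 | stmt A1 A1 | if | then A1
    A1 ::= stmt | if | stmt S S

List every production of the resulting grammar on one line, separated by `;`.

S ::= if | then A1 | stmt A1 S'; A1 ::= if | stmt A1'; S' ::= eps | A1; A1' ::= eps | S S

S has alternatives sharing prefix 'stmt A1': factor to S → stmt A1 S' with S' → ε | A1.
A1 has alternatives sharing prefix 'stmt': factor to A1 → stmt A1' with A1' → ε | S S.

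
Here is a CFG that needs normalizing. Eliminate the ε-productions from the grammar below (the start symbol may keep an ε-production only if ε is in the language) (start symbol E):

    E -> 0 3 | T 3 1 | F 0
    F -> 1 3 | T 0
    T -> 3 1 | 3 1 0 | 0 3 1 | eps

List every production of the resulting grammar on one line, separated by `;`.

E -> 0 3 | T 3 1 | 3 1 | F 0; F -> 1 3 | T 0 | 0; T -> 3 1 | 3 1 0 | 0 3 1

Nullable nonterminals: {T}.
ε ∉ L(G), so no ε-production is kept.
For each production, add variants omitting each subset of nullable occurrences: E → T 3 1 gives T 3 1 | 3 1. F → T 0 gives T 0 | 0.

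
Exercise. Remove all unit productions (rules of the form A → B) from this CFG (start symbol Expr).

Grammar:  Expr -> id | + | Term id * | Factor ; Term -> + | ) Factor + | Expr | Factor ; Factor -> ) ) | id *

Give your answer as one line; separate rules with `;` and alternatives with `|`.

Expr -> ) ) | id * | id | + | Term id *; Term -> + | ) Factor + | ) ) | id * | id | Term id *; Factor -> ) ) | id *

Unit pairs: Expr ⇒* {Factor}; Term ⇒* {Expr, Factor}.
Replace each nonterminal's rules with the union of the non-unit rules of every nonterminal it unit-derives.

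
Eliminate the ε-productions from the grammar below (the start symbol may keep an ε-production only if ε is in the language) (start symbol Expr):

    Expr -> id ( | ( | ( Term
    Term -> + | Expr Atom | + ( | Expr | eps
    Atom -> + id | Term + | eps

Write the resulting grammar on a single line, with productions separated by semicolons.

Nullable nonterminals: {Atom, Term}.
ε ∉ L(G), so no ε-production is kept.
Expand every rule over subsets of its nullable positions: Term → Expr Atom gives Expr Atom | Expr. Atom → Term + gives Term + | +.

Expr -> id ( | ( | ( Term; Term -> + | Expr Atom | Expr | + (; Atom -> + id | Term + | +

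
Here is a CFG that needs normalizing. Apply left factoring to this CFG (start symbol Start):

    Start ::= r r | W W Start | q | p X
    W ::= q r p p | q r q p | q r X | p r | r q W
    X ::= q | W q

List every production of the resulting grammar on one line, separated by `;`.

W has alternatives sharing prefix 'q r': factor to W → q r W1 with W1 → p p | q p | X.

Start ::= r r | W W Start | q | p X; W ::= p r | r q W | q r W1; X ::= q | W q; W1 ::= p p | q p | X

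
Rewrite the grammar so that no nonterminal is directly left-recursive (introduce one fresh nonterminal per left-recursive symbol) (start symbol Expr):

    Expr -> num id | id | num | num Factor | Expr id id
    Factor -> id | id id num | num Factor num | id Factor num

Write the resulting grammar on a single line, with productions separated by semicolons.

Left recursion appears on Expr.
For Expr: α = {id id}, β = {num id, id, num, num Factor}. Rewrite as Expr → β Expr1 and Expr1 → α Expr1 | ε.

Expr -> num id Expr1 | id Expr1 | num Expr1 | num Factor Expr1; Factor -> id | id id num | num Factor num | id Factor num; Expr1 -> id id Expr1 | ε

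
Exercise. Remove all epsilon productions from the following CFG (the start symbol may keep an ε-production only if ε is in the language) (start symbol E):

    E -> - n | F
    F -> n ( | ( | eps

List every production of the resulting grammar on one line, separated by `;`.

E -> - n | F | eps; F -> n ( | (

The nullable symbols are {E, F}.
ε ∈ L(G) since E is nullable, so keep E → ε.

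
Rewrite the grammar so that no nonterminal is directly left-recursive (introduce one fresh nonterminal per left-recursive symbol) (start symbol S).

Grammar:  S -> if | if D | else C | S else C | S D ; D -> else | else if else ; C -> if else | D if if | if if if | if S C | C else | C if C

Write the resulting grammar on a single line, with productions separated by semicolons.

S -> if S' | if D S' | else C S'; D -> else | else if else; C -> if else C' | D if if C' | if if if C' | if S C C'; S' -> else C S' | D S' | ε; C' -> else C' | if C C' | ε

Left recursion appears on S, C.
For S: α = {else C, D}, β = {if, if D, else C}. Rewrite as S → β S' and S' → α S' | ε.
For C: α = {else, if C}, β = {if else, D if if, if if if, if S C}. Rewrite as C → β C' and C' → α C' | ε.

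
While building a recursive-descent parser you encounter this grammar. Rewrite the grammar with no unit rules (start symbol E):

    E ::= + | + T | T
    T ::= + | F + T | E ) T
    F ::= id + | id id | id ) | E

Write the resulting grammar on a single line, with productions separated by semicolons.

Unit pairs: E ⇒* {T}; F ⇒* {E, T}.
For each unit pair (A, B), copy every non-unit production of B to A, then drop all unit productions.

E ::= + | + T | F + T | E ) T; T ::= + | F + T | E ) T; F ::= + | + T | id + | id id | id ) | F + T | E ) T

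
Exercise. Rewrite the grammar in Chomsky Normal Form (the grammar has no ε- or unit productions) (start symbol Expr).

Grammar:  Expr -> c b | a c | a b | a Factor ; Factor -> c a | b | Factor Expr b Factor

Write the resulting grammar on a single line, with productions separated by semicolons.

Introduce a nonterminal for each terminal appearing in a rule of length ≥ 2: X1 → c, X2 → b, X3 → a.
Binarize each right-hand side of length ≥ 3 by chaining fresh nonterminals (Y1, Y2, …): affected rules were Factor → Factor Expr X2 Factor.

Expr -> X1 X2 | X3 X1 | X3 X2 | X3 Factor; Factor -> X1 X3 | b | Factor Y1; X1 -> c; X2 -> b; X3 -> a; Y1 -> Expr Y2; Y2 -> X2 Factor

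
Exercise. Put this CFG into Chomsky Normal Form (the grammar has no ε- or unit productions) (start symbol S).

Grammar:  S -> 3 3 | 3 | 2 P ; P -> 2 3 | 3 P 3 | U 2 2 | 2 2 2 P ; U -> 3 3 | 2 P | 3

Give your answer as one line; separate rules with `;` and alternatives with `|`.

S -> X1 X1 | 3 | X2 P; P -> X2 X1 | X1 Y1 | U Y2 | X2 Y3; U -> X1 X1 | X2 P | 3; X1 -> 3; X2 -> 2; Y1 -> P X1; Y2 -> X2 X2; Y3 -> X2 Y4; Y4 -> X2 P

Introduce a nonterminal for each terminal appearing in a rule of length ≥ 2: X1 → 3, X2 → 2.
Binarize each right-hand side of length ≥ 3 by chaining fresh nonterminals (Y1, Y2, …): affected rules were P → X1 P X1; P → U X2 X2; P → X2 X2 X2 P.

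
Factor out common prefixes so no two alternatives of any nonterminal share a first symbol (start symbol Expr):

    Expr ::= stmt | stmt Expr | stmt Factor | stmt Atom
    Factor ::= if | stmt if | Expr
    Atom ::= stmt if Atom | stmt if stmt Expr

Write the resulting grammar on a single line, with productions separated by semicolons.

Expr ::= stmt Expr1; Factor ::= if | stmt if | Expr; Atom ::= stmt if Atom1; Expr1 ::= eps | Expr | Factor | Atom; Atom1 ::= Atom | stmt Expr

Expr has alternatives sharing prefix 'stmt': factor to Expr → stmt Expr1 with Expr1 → ε | Expr | Factor | Atom.
Atom has alternatives sharing prefix 'stmt if': factor to Atom → stmt if Atom1 with Atom1 → Atom | stmt Expr.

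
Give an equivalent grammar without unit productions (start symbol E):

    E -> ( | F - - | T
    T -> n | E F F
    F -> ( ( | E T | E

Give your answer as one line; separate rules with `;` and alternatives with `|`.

Unit pairs: E ⇒* {T}; F ⇒* {E, T}.
For every A with A ⇒* B via unit rules, add B's non-unit alternatives to A; then delete every rule of the form X → Y.

E -> ( | F - - | n | E F F; T -> n | E F F; F -> ( | F - - | ( ( | E T | n | E F F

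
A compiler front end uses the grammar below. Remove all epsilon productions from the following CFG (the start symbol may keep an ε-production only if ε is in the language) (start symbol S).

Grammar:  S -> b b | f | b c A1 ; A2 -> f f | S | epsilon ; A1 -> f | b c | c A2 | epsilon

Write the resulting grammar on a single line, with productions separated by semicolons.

Nullable set = {A1, A2}.
ε ∉ L(G), so no ε-production is kept.
Expand every rule over subsets of its nullable positions: S → b c A1 gives b c A1 | b c. A1 → c A2 gives c A2 | c.

S -> b b | f | b c A1 | b c; A2 -> f f | S; A1 -> f | b c | c A2 | c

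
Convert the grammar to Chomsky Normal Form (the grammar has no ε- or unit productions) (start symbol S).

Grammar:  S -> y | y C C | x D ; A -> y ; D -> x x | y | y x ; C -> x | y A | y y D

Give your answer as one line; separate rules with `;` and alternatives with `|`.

S -> y | X1 Y1 | X2 D; A -> y; D -> X2 X2 | y | X1 X2; C -> x | X1 A | X1 Y2; X1 -> y; X2 -> x; Y1 -> C C; Y2 -> X1 D

Introduce a nonterminal for each terminal appearing in a rule of length ≥ 2: X1 → y, X2 → x.
Binarize each right-hand side of length ≥ 3 by chaining fresh nonterminals (Y1, Y2, …): affected rules were S → X1 C C; C → X1 X1 D.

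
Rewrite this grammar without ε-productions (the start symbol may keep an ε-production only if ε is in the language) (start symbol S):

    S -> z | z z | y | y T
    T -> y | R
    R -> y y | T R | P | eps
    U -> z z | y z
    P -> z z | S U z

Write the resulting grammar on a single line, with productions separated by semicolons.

S -> z | z z | y | y T; T -> y | R; R -> y y | T R | T | P; U -> z z | y z; P -> z z | S U z

Nullable nonterminals: {R, T}.
ε ∉ L(G), so no ε-production is kept.
Expand every rule over subsets of its nullable positions: R → T R gives T R | T.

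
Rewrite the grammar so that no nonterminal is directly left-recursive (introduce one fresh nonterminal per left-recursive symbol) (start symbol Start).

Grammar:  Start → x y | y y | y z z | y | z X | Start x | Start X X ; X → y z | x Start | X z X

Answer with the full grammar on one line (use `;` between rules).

Start → x y Start1 | y y Start1 | y z z Start1 | y Start1 | z X Start1; X → y z X1 | x Start X1; Start1 → x Start1 | X X Start1 | ε; X1 → z X X1 | ε

Directly left-recursive nonterminals: Start, X.
For Start: α = {x, X X}, β = {x y, y y, y z z, y, z X}. Rewrite as Start → β Start1 and Start1 → α Start1 | ε.
For X: α = {z X}, β = {y z, x Start}. Rewrite as X → β X1 and X1 → α X1 | ε.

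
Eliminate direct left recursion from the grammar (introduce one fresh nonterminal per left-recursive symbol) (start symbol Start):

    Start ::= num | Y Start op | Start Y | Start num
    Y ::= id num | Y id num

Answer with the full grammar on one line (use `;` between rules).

Start ::= num Start1 | Y Start op Start1; Y ::= id num Y1; Start1 ::= Y Start1 | num Start1 | ε; Y1 ::= id num Y1 | ε

Directly left-recursive nonterminals: Start, Y.
For Start: α = {Y, num}, β = {num, Y Start op}. Rewrite as Start → β Start1 and Start1 → α Start1 | ε.
For Y: α = {id num}, β = {id num}. Rewrite as Y → β Y1 and Y1 → α Y1 | ε.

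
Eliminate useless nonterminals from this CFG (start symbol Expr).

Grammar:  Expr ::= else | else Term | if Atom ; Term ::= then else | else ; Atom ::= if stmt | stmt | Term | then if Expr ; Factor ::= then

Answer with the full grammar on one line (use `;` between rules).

Generating nonterminals: {Atom, Expr, Factor, Term}.
Reachable from Expr after that: {Atom, Expr, Term}.
Removed useless symbols: {Factor} and every production mentioning them.

Expr ::= else | else Term | if Atom; Term ::= then else | else; Atom ::= if stmt | stmt | Term | then if Expr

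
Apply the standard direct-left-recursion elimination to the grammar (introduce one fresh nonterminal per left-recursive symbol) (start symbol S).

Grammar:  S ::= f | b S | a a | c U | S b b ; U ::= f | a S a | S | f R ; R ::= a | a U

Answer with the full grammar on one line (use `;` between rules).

S ::= f S' | b S S' | a a S' | c U S'; U ::= f | a S a | S | f R; R ::= a | a U; S' ::= b b S' | ε

Directly left-recursive nonterminal: S.
For S: α = {b b}, β = {f, b S, a a, c U}. Rewrite as S → β S' and S' → α S' | ε.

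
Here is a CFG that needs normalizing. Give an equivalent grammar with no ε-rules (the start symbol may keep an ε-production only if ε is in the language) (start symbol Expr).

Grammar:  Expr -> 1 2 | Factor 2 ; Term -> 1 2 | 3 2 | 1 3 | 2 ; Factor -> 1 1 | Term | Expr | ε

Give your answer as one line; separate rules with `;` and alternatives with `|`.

Expr -> 1 2 | Factor 2 | 2; Term -> 1 2 | 3 2 | 1 3 | 2; Factor -> 1 1 | Term | Expr

The nullable symbols are {Factor}.
ε ∉ L(G), so no ε-production is kept.
Add the nullable-subset variants: Expr → Factor 2 gives Factor 2 | 2.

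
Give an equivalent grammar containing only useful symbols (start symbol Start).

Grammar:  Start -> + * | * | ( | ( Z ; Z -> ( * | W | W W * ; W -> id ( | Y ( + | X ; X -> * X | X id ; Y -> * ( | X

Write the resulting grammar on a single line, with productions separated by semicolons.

Start -> + * | * | ( | ( Z; Z -> ( * | W | W W *; W -> id ( | Y ( +; Y -> * (

Generating nonterminals: {Start, W, Y, Z}.
Reachable from Start after that: {Start, W, Y, Z}.
Removed useless symbols: {X} and every production mentioning them.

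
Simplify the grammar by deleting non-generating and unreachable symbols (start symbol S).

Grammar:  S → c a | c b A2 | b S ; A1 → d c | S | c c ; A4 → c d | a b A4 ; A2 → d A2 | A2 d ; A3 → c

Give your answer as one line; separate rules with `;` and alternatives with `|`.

S → c a | b S

Generating nonterminals: {A1, A3, A4, S}.
Reachable from S after that: {S}.
Removed useless symbols: {A1, A2, A3, A4} and every production mentioning them.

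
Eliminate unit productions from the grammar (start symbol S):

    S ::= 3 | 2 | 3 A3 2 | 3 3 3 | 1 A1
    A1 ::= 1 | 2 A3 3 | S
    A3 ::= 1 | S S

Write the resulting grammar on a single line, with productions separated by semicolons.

Unit pairs: A1 ⇒* {S}.
Replace each nonterminal's rules with the union of the non-unit rules of every nonterminal it unit-derives.

S ::= 3 | 2 | 3 A3 2 | 3 3 3 | 1 A1; A1 ::= 1 | 2 A3 3 | 3 | 2 | 3 A3 2 | 3 3 3 | 1 A1; A3 ::= 1 | S S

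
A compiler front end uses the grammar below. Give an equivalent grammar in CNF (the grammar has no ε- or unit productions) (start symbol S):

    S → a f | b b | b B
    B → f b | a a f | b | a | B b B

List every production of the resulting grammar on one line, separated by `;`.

S → X1 X2 | X3 X3 | X3 B; B → X2 X3 | X1 Y1 | b | a | B Y2; X1 → a; X2 → f; X3 → b; Y1 → X1 X2; Y2 → X3 B

Introduce a nonterminal for each terminal appearing in a rule of length ≥ 2: X1 → a, X2 → f, X3 → b.
Binarize each right-hand side of length ≥ 3 by chaining fresh nonterminals (Y1, Y2, …): affected rules were B → X1 X1 X2; B → B X3 B.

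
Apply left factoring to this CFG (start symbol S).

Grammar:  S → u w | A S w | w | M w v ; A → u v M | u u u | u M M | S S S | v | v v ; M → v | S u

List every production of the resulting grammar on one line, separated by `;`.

A has alternatives sharing prefix 'u': factor to A → u A' with A' → v M | u u | M M.
A has alternatives sharing prefix 'v': factor to A → v A'' with A'' → ε | v.

S → u w | A S w | w | M w v; A → S S S | u A' | v A''; M → v | S u; A' → v M | u u | M M; A'' → epsilon | v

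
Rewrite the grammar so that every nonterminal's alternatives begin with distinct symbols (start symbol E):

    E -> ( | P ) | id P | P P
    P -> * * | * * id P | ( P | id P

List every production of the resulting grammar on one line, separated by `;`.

E has alternatives sharing prefix 'P': factor to E → P E' with E' → ) | P.
P has alternatives sharing prefix '* *': factor to P → * * P' with P' → ε | id P.

E -> ( | id P | P E'; P -> ( P | id P | * * P'; E' -> ) | P; P' -> epsilon | id P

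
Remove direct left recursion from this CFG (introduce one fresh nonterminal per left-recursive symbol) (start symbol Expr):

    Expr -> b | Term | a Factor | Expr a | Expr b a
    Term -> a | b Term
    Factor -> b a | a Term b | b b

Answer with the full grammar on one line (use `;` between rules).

Left recursion appears on Expr.
For Expr: α = {a, b a}, β = {b, Term, a Factor}. Rewrite as Expr → β Expr1 and Expr1 → α Expr1 | ε.

Expr -> b Expr1 | Term Expr1 | a Factor Expr1; Term -> a | b Term; Factor -> b a | a Term b | b b; Expr1 -> a Expr1 | b a Expr1 | ε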